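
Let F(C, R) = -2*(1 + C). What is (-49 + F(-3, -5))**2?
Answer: 2025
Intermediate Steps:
F(C, R) = -2 - 2*C
(-49 + F(-3, -5))**2 = (-49 + (-2 - 2*(-3)))**2 = (-49 + (-2 + 6))**2 = (-49 + 4)**2 = (-45)**2 = 2025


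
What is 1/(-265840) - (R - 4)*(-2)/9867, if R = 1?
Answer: -534969/874347760 ≈ -0.00061185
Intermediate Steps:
1/(-265840) - (R - 4)*(-2)/9867 = 1/(-265840) - (1 - 4)*(-2)/9867 = -1/265840 - (-3*(-2))/9867 = -1/265840 - 6/9867 = -1/265840 - 1*2/3289 = -1/265840 - 2/3289 = -534969/874347760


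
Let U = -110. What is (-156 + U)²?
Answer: 70756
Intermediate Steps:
(-156 + U)² = (-156 - 110)² = (-266)² = 70756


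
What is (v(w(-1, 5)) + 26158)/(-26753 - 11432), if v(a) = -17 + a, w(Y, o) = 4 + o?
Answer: -5230/7637 ≈ -0.68482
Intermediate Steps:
(v(w(-1, 5)) + 26158)/(-26753 - 11432) = ((-17 + (4 + 5)) + 26158)/(-26753 - 11432) = ((-17 + 9) + 26158)/(-38185) = (-8 + 26158)*(-1/38185) = 26150*(-1/38185) = -5230/7637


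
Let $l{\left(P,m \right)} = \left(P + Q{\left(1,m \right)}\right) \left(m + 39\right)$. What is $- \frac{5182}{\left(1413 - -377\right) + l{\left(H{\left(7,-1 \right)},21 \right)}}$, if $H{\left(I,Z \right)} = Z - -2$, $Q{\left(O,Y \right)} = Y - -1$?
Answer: $- \frac{2591}{1585} \approx -1.6347$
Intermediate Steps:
$Q{\left(O,Y \right)} = 1 + Y$ ($Q{\left(O,Y \right)} = Y + 1 = 1 + Y$)
$H{\left(I,Z \right)} = 2 + Z$ ($H{\left(I,Z \right)} = Z + 2 = 2 + Z$)
$l{\left(P,m \right)} = \left(39 + m\right) \left(1 + P + m\right)$ ($l{\left(P,m \right)} = \left(P + \left(1 + m\right)\right) \left(m + 39\right) = \left(1 + P + m\right) \left(39 + m\right) = \left(39 + m\right) \left(1 + P + m\right)$)
$- \frac{5182}{\left(1413 - -377\right) + l{\left(H{\left(7,-1 \right)},21 \right)}} = - \frac{5182}{\left(1413 - -377\right) + \left(39 + 21^{2} + 39 \left(2 - 1\right) + 40 \cdot 21 + \left(2 - 1\right) 21\right)} = - \frac{5182}{\left(1413 + 377\right) + \left(39 + 441 + 39 \cdot 1 + 840 + 1 \cdot 21\right)} = - \frac{5182}{1790 + \left(39 + 441 + 39 + 840 + 21\right)} = - \frac{5182}{1790 + 1380} = - \frac{5182}{3170} = \left(-5182\right) \frac{1}{3170} = - \frac{2591}{1585}$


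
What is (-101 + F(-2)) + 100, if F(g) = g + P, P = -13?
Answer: -16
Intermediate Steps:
F(g) = -13 + g (F(g) = g - 13 = -13 + g)
(-101 + F(-2)) + 100 = (-101 + (-13 - 2)) + 100 = (-101 - 15) + 100 = -116 + 100 = -16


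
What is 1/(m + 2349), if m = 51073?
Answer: 1/53422 ≈ 1.8719e-5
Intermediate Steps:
1/(m + 2349) = 1/(51073 + 2349) = 1/53422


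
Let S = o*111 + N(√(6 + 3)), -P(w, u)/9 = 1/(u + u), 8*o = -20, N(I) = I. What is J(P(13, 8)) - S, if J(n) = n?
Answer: 4383/16 ≈ 273.94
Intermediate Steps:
o = -5/2 (o = (⅛)*(-20) = -5/2 ≈ -2.5000)
P(w, u) = -9/(2*u) (P(w, u) = -9/(u + u) = -9*1/(2*u) = -9/(2*u))
S = -549/2 (S = -5/2*111 + √(6 + 3) = -555/2 + √9 = -555/2 + 3 = -549/2 ≈ -274.50)
J(P(13, 8)) - S = -9/2/8 - 1*(-549/2) = -9/2*⅛ + 549/2 = -9/16 + 549/2 = 4383/16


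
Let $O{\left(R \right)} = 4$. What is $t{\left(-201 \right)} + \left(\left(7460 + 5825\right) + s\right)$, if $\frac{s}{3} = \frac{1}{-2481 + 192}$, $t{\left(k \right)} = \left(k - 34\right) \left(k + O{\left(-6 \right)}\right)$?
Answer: $\frac{45459539}{763} \approx 59580.0$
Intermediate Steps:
$t{\left(k \right)} = \left(-34 + k\right) \left(4 + k\right)$ ($t{\left(k \right)} = \left(k - 34\right) \left(k + 4\right) = \left(-34 + k\right) \left(4 + k\right)$)
$s = - \frac{1}{763}$ ($s = \frac{3}{-2481 + 192} = \frac{3}{-2289} = 3 \left(- \frac{1}{2289}\right) = - \frac{1}{763} \approx -0.0013106$)
$t{\left(-201 \right)} + \left(\left(7460 + 5825\right) + s\right) = \left(-136 + \left(-201\right)^{2} - -6030\right) + \left(\left(7460 + 5825\right) - \frac{1}{763}\right) = \left(-136 + 40401 + 6030\right) + \left(13285 - \frac{1}{763}\right) = 46295 + \frac{10136454}{763} = \frac{45459539}{763}$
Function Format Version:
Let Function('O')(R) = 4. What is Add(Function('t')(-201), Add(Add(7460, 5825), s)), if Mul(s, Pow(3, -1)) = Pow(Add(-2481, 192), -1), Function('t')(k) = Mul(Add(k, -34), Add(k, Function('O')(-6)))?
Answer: Rational(45459539, 763) ≈ 59580.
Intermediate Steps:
Function('t')(k) = Mul(Add(-34, k), Add(4, k)) (Function('t')(k) = Mul(Add(k, -34), Add(k, 4)) = Mul(Add(-34, k), Add(4, k)))
s = Rational(-1, 763) (s = Mul(3, Pow(Add(-2481, 192), -1)) = Mul(3, Pow(-2289, -1)) = Mul(3, Rational(-1, 2289)) = Rational(-1, 763) ≈ -0.0013106)
Add(Function('t')(-201), Add(Add(7460, 5825), s)) = Add(Add(-136, Pow(-201, 2), Mul(-30, -201)), Add(Add(7460, 5825), Rational(-1, 763))) = Add(Add(-136, 40401, 6030), Add(13285, Rational(-1, 763))) = Add(46295, Rational(10136454, 763)) = Rational(45459539, 763)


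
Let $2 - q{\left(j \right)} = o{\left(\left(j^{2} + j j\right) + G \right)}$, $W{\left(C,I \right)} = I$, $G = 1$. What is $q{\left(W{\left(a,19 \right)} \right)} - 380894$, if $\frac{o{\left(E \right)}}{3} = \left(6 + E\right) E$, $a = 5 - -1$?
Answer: $-1962093$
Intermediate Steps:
$a = 6$ ($a = 5 + 1 = 6$)
$o{\left(E \right)} = 3 E \left(6 + E\right)$ ($o{\left(E \right)} = 3 \left(6 + E\right) E = 3 E \left(6 + E\right)$)
$q{\left(j \right)} = 2 - 3 \left(1 + 2 j^{2}\right) \left(7 + 2 j^{2}\right)$ ($q{\left(j \right)} = 2 - 3 \left(\left(j^{2} + j j\right) + 1\right) \left(6 + \left(\left(j^{2} + j j\right) + 1\right)\right) = 2 - 3 \left(\left(j^{2} + j^{2}\right) + 1\right) \left(6 + \left(\left(j^{2} + j^{2}\right) + 1\right)\right) = 2 - 3 \left(2 j^{2} + 1\right) \left(6 + \left(2 j^{2} + 1\right)\right) = 2 - 3 \left(1 + 2 j^{2}\right) \left(6 + \left(1 + 2 j^{2}\right)\right) = 2 - 3 \left(1 + 2 j^{2}\right) \left(7 + 2 j^{2}\right)$)
$q{\left(W{\left(a,19 \right)} \right)} - 380894 = \left(-19 - 48 \cdot 19^{2} - 12 \cdot 19^{4}\right) - 380894 = \left(-19 - 17328 - 1563852\right) - 380894 = -1581199 - 380894 = -1962093$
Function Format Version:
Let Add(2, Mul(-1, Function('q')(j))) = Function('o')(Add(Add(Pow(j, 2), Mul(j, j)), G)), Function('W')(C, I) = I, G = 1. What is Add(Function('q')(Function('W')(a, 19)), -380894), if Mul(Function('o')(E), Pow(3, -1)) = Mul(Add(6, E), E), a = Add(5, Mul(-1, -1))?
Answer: -1962093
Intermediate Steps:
a = 6 (a = Add(5, 1) = 6)
Function('o')(E) = Mul(3, E, Add(6, E)) (Function('o')(E) = Mul(3, Mul(Add(6, E), E)) = Mul(3, Mul(E, Add(6, E))) = Mul(3, E, Add(6, E)))
Function('q')(j) = Add(2, Mul(-3, Add(1, Mul(2, Pow(j, 2))), Add(7, Mul(2, Pow(j, 2))))) (Function('q')(j) = Add(2, Mul(-1, Mul(3, Add(Add(Pow(j, 2), Mul(j, j)), 1), Add(6, Add(Add(Pow(j, 2), Mul(j, j)), 1))))) = Add(2, Mul(-1, Mul(3, Add(Add(Pow(j, 2), Pow(j, 2)), 1), Add(6, Add(Add(Pow(j, 2), Pow(j, 2)), 1))))) = Add(2, Mul(-1, Mul(3, Add(Mul(2, Pow(j, 2)), 1), Add(6, Add(Mul(2, Pow(j, 2)), 1))))) = Add(2, Mul(-1, Mul(3, Add(1, Mul(2, Pow(j, 2))), Add(6, Add(1, Mul(2, Pow(j, 2))))))) = Add(2, Mul(-1, Mul(3, Add(1, Mul(2, Pow(j, 2))), Add(7, Mul(2, Pow(j, 2)))))) = Add(2, Mul(-3, Add(1, Mul(2, Pow(j, 2))), Add(7, Mul(2, Pow(j, 2))))))
Add(Function('q')(Function('W')(a, 19)), -380894) = Add(Add(-19, Mul(-48, Pow(19, 2)), Mul(-12, Pow(19, 4))), -380894) = Add(Add(-19, Mul(-48, 361), Mul(-12, 130321)), -380894) = Add(Add(-19, -17328, -1563852), -380894) = Add(-1581199, -380894) = -1962093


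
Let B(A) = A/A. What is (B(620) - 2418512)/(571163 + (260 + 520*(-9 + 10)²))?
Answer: -2418511/571943 ≈ -4.2286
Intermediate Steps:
B(A) = 1
(B(620) - 2418512)/(571163 + (260 + 520*(-9 + 10)²)) = (1 - 2418512)/(571163 + (260 + 520*(-9 + 10)²)) = -2418511/(571163 + (260 + 520*1²)) = -2418511/(571163 + (260 + 520*1)) = -2418511/(571163 + (260 + 520)) = -2418511/(571163 + 780) = -2418511/571943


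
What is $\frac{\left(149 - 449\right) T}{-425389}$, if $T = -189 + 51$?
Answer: $- \frac{41400}{425389} \approx -0.097323$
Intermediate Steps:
$T = -138$
$\frac{\left(149 - 449\right) T}{-425389} = \frac{\left(149 - 449\right) \left(-138\right)}{-425389} = \left(-300\right) \left(-138\right) \left(- \frac{1}{425389}\right) = 41400 \left(- \frac{1}{425389}\right) = - \frac{41400}{425389}$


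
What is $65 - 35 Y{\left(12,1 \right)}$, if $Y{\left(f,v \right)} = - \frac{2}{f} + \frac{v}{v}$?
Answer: $\frac{215}{6} \approx 35.833$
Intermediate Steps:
$Y{\left(f,v \right)} = 1 - \frac{2}{f}$ ($Y{\left(f,v \right)} = - \frac{2}{f} + 1 = 1 - \frac{2}{f}$)
$65 - 35 Y{\left(12,1 \right)} = 65 - 35 \frac{-2 + 12}{12} = 65 - 35 \cdot \frac{1}{12} \cdot 10 = 65 - \frac{175}{6} = \frac{215}{6}$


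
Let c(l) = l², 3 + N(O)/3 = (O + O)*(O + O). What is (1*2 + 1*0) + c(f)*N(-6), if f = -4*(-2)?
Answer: 27074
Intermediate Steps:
f = 8
N(O) = -9 + 12*O² (N(O) = -9 + 3*((O + O)*(O + O)) = -9 + 3*((2*O)*(2*O)) = -9 + 3*(4*O²) = -9 + 12*O²)
(1*2 + 1*0) + c(f)*N(-6) = (1*2 + 1*0) + 8²*(-9 + 12*(-6)²) = (2 + 0) + 64*(-9 + 12*36) = 2 + 64*(-9 + 432) = 2 + 64*423 = 2 + 27072 = 27074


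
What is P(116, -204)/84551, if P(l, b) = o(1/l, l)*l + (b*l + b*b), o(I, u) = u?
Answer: 31408/84551 ≈ 0.37147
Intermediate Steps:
P(l, b) = b² + l² + b*l (P(l, b) = l*l + (b*l + b*b) = l² + (b*l + b²) = l² + (b² + b*l) = b² + l² + b*l)
P(116, -204)/84551 = ((-204)² + 116² - 204*116)/84551 = (41616 + 13456 - 23664)*(1/84551) = 31408*(1/84551) = 31408/84551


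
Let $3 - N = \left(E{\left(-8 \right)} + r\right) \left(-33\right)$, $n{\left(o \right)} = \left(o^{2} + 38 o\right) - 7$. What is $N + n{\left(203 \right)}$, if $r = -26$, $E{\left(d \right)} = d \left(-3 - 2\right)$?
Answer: $49381$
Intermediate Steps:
$E{\left(d \right)} = - 5 d$ ($E{\left(d \right)} = d \left(-5\right) = - 5 d$)
$n{\left(o \right)} = -7 + o^{2} + 38 o$
$N = 465$ ($N = 3 - \left(\left(-5\right) \left(-8\right) - 26\right) \left(-33\right) = 3 - \left(40 - 26\right) \left(-33\right) = 3 - 14 \left(-33\right) = 3 - -462 = 3 + 462 = 465$)
$N + n{\left(203 \right)} = 465 + \left(-7 + 203^{2} + 38 \cdot 203\right) = 465 + \left(-7 + 41209 + 7714\right) = 465 + 48916 = 49381$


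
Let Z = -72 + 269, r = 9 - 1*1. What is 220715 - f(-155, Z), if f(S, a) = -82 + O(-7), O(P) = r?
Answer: 220789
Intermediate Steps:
r = 8 (r = 9 - 1 = 8)
O(P) = 8
Z = 197
f(S, a) = -74 (f(S, a) = -82 + 8 = -74)
220715 - f(-155, Z) = 220715 - 1*(-74) = 220715 + 74 = 220789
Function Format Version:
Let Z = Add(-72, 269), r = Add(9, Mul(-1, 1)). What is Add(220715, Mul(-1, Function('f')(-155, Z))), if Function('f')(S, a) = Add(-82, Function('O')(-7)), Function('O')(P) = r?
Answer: 220789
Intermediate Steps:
r = 8 (r = Add(9, -1) = 8)
Function('O')(P) = 8
Z = 197
Function('f')(S, a) = -74 (Function('f')(S, a) = Add(-82, 8) = -74)
Add(220715, Mul(-1, Function('f')(-155, Z))) = Add(220715, Mul(-1, -74)) = Add(220715, 74) = 220789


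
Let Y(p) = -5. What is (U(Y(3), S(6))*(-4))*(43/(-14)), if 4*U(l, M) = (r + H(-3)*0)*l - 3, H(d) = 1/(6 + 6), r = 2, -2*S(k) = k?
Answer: -559/14 ≈ -39.929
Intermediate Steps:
S(k) = -k/2
H(d) = 1/12
U(l, M) = -3/4 + l/2 (U(l, M) = ((2 + (1/12)*0)*l - 3)/4 = ((2 + 0)*l - 3)/4 = (2*l - 3)/4 = (-3 + 2*l)/4 = -3/4 + l/2)
(U(Y(3), S(6))*(-4))*(43/(-14)) = ((-3/4 + (1/2)*(-5))*(-4))*(43/(-14)) = ((-3/4 - 5/2)*(-4))*(43*(-1/14)) = -13/4*(-4)*(-43/14) = 13*(-43/14) = -559/14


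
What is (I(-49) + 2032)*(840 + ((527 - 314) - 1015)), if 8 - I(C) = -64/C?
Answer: 3796048/49 ≈ 77470.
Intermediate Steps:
I(C) = 8 + 64/C (I(C) = 8 - (-64)/C = 8 + 64/C)
(I(-49) + 2032)*(840 + ((527 - 314) - 1015)) = ((8 + 64/(-49)) + 2032)*(840 + ((527 - 314) - 1015)) = ((8 + 64*(-1/49)) + 2032)*(840 + (213 - 1015)) = ((8 - 64/49) + 2032)*(840 - 802) = (328/49 + 2032)*38 = (99896/49)*38 = 3796048/49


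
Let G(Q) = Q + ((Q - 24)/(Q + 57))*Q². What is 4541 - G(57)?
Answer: 7087/2 ≈ 3543.5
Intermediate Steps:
G(Q) = Q + Q²*(-24 + Q)/(57 + Q) (G(Q) = Q + ((-24 + Q)/(57 + Q))*Q² = Q + Q²*(-24 + Q)/(57 + Q))
4541 - G(57) = 4541 - 57*(57 + 57² - 23*57)/(57 + 57) = 4541 - 57*(57 + 3249 - 1311)/114 = 4541 - 57*1995/114 = 4541 - 1*1995/2 = 4541 - 1995/2 = 7087/2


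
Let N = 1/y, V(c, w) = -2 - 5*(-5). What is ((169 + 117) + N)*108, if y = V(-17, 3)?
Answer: 710532/23 ≈ 30893.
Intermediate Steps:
V(c, w) = 23 (V(c, w) = -2 + 25 = 23)
y = 23
N = 1/23 ≈ 0.043478
((169 + 117) + N)*108 = ((169 + 117) + 1/23)*108 = (286 + 1/23)*108 = (6579/23)*108 = 710532/23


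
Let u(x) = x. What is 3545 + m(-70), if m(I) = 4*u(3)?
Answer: 3557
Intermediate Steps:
m(I) = 12 (m(I) = 4*3 = 12)
3545 + m(-70) = 3545 + 12 = 3557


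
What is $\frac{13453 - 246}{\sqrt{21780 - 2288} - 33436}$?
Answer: $- \frac{110397313}{279486651} - \frac{13207 \sqrt{4873}}{558973302} \approx -0.39665$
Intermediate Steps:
$\frac{13453 - 246}{\sqrt{21780 - 2288} - 33436} = \frac{13207}{\sqrt{19492} - 33436} = \frac{13207}{2 \sqrt{4873} - 33436} = \frac{13207}{-33436 + 2 \sqrt{4873}}$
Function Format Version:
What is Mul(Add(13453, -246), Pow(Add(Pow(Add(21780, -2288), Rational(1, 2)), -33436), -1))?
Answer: Add(Rational(-110397313, 279486651), Mul(Rational(-13207, 558973302), Pow(4873, Rational(1, 2)))) ≈ -0.39665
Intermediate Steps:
Mul(Add(13453, -246), Pow(Add(Pow(Add(21780, -2288), Rational(1, 2)), -33436), -1)) = Mul(13207, Pow(Add(Pow(19492, Rational(1, 2)), -33436), -1)) = Mul(13207, Pow(Add(Mul(2, Pow(4873, Rational(1, 2))), -33436), -1)) = Mul(13207, Pow(Add(-33436, Mul(2, Pow(4873, Rational(1, 2)))), -1))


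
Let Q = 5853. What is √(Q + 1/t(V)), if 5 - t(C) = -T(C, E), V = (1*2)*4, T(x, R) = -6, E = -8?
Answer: 2*√1463 ≈ 76.498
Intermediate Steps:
V = 8 (V = 2*4 = 8)
t(C) = -1 (t(C) = 5 - (-1)*(-6) = 5 - 1*6 = 5 - 6 = -1)
√(Q + 1/t(V)) = √(5853 + 1/(-1)) = √(5853 - 1) = √5852 = 2*√1463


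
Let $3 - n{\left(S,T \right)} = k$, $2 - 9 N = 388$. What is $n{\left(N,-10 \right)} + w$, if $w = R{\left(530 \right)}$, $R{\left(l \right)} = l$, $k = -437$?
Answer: $970$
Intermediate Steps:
$N = - \frac{386}{9}$ ($N = \frac{2}{9} - \frac{388}{9} = - \frac{386}{9} \approx -42.889$)
$n{\left(S,T \right)} = 440$ ($n{\left(S,T \right)} = 3 - -437 = 3 + 437 = 440$)
$w = 530$
$n{\left(N,-10 \right)} + w = 440 + 530 = 970$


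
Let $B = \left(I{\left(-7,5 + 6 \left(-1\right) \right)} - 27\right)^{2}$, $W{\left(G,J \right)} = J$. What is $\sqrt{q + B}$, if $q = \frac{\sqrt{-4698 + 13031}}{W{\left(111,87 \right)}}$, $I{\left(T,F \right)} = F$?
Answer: $\frac{\sqrt{5934096 + 87 \sqrt{8333}}}{87} \approx 28.019$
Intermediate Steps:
$B = 784$ ($B = \left(\left(5 + 6 \left(-1\right)\right) - 27\right)^{2} = \left(\left(5 - 6\right) - 27\right)^{2} = \left(-1 - 27\right)^{2} = \left(-28\right)^{2} = 784$)
$q = \frac{\sqrt{8333}}{87}$ ($q = \frac{\sqrt{-4698 + 13031}}{87} = \sqrt{8333} \cdot \frac{1}{87} = \frac{\sqrt{8333}}{87} \approx 1.0493$)
$\sqrt{q + B} = \sqrt{\frac{\sqrt{8333}}{87} + 784} = \sqrt{784 + \frac{\sqrt{8333}}{87}}$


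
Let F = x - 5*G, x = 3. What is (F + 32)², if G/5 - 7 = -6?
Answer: 100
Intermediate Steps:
G = 5 (G = 35 + 5*(-6) = 35 - 30 = 5)
F = -22 (F = 3 - 5*5 = 3 - 25 = -22)
(F + 32)² = (-22 + 32)² = 10² = 100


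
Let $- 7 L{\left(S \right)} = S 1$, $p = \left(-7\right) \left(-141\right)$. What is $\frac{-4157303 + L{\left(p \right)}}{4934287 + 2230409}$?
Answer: $- \frac{1039361}{1791174} \approx -0.58027$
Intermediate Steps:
$p = 987$
$L{\left(S \right)} = - \frac{S}{7}$ ($L{\left(S \right)} = - \frac{S 1}{7} = - \frac{S}{7}$)
$\frac{-4157303 + L{\left(p \right)}}{4934287 + 2230409} = \frac{-4157303 - 141}{4934287 + 2230409} = \frac{-4157303 - 141}{7164696} = \left(-4157444\right) \frac{1}{7164696} = - \frac{1039361}{1791174}$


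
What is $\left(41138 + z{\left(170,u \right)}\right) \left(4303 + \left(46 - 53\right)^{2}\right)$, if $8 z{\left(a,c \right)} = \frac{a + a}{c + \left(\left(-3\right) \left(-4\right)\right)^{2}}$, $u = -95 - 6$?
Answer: $\frac{7698585728}{43} \approx 1.7904 \cdot 10^{8}$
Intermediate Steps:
$u = -101$ ($u = -95 - 6 = -101$)
$z{\left(a,c \right)} = \frac{a}{4 \left(144 + c\right)}$ ($z{\left(a,c \right)} = \frac{\left(a + a\right) \frac{1}{c + \left(\left(-3\right) \left(-4\right)\right)^{2}}}{8} = \frac{2 a \frac{1}{c + 12^{2}}}{8} = \frac{2 a \frac{1}{c + 144}}{8} = \frac{2 a \frac{1}{144 + c}}{8} = \frac{a}{4 \left(144 + c\right)}$)
$\left(41138 + z{\left(170,u \right)}\right) \left(4303 + \left(46 - 53\right)^{2}\right) = \left(41138 + \frac{1}{4} \cdot 170 \frac{1}{144 - 101}\right) \left(4303 + \left(46 - 53\right)^{2}\right) = \left(41138 + \frac{1}{4} \cdot 170 \cdot \frac{1}{43}\right) \left(4303 + \left(-7\right)^{2}\right) = \left(41138 + \frac{1}{4} \cdot 170 \cdot \frac{1}{43}\right) \left(4303 + 49\right) = \left(41138 + \frac{85}{86}\right) 4352 = \frac{3537953}{86} \cdot 4352 = \frac{7698585728}{43}$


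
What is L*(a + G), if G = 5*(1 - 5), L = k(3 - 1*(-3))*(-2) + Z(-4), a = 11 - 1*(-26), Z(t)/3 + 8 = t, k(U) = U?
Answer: -816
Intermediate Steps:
Z(t) = -24 + 3*t
a = 37 (a = 11 + 26 = 37)
L = -48 (L = (3 - 1*(-3))*(-2) + (-24 + 3*(-4)) = (3 + 3)*(-2) + (-24 - 12) = 6*(-2) - 36 = -12 - 36 = -48)
G = -20 (G = 5*(-4) = -20)
L*(a + G) = -48*(37 - 20) = -48*17 = -816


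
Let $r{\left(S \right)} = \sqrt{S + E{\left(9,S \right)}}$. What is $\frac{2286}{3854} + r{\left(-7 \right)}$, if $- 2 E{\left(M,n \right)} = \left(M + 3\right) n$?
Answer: $\frac{1143}{1927} + \sqrt{35} \approx 6.5092$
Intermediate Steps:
$E{\left(M,n \right)} = - \frac{n \left(3 + M\right)}{2}$ ($E{\left(M,n \right)} = - \frac{\left(M + 3\right) n}{2} = - \frac{\left(3 + M\right) n}{2} = - \frac{n \left(3 + M\right)}{2}$)
$r{\left(S \right)} = \sqrt{5} \sqrt{- S}$ ($r{\left(S \right)} = \sqrt{S - \frac{S \left(3 + 9\right)}{2}} = \sqrt{S - \frac{1}{2} S 12} = \sqrt{S - 6 S} = \sqrt{- 5 S} = \sqrt{5} \sqrt{- S}$)
$\frac{2286}{3854} + r{\left(-7 \right)} = \frac{2286}{3854} + \sqrt{5} \sqrt{\left(-1\right) \left(-7\right)} = 2286 \cdot \frac{1}{3854} + \sqrt{5} \sqrt{7} = \frac{1143}{1927} + \sqrt{35}$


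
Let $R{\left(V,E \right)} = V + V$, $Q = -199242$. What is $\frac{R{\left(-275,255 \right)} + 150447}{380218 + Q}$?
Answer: $\frac{149897}{180976} \approx 0.82827$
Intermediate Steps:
$R{\left(V,E \right)} = 2 V$
$\frac{R{\left(-275,255 \right)} + 150447}{380218 + Q} = \frac{2 \left(-275\right) + 150447}{380218 - 199242} = \frac{-550 + 150447}{180976} = 149897 \cdot \frac{1}{180976} = \frac{149897}{180976}$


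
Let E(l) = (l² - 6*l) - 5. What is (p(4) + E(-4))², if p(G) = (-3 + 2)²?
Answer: 1296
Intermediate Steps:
E(l) = -5 + l² - 6*l
p(G) = 1 (p(G) = (-1)² = 1)
(p(4) + E(-4))² = (1 + (-5 + (-4)² - 6*(-4)))² = (1 + (-5 + 16 + 24))² = (1 + 35)² = 36² = 1296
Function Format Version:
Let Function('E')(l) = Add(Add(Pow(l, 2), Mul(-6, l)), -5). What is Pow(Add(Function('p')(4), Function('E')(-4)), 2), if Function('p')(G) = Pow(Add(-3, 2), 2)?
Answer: 1296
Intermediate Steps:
Function('E')(l) = Add(-5, Pow(l, 2), Mul(-6, l))
Function('p')(G) = 1 (Function('p')(G) = Pow(-1, 2) = 1)
Pow(Add(Function('p')(4), Function('E')(-4)), 2) = Pow(Add(1, Add(-5, Pow(-4, 2), Mul(-6, -4))), 2) = Pow(Add(1, Add(-5, 16, 24)), 2) = Pow(Add(1, 35), 2) = Pow(36, 2) = 1296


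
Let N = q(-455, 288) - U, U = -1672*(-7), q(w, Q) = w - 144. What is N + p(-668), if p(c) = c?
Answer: -12971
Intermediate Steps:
q(w, Q) = -144 + w
U = 11704
N = -12303 (N = (-144 - 455) - 1*11704 = -599 - 11704 = -12303)
N + p(-668) = -12303 - 668 = -12971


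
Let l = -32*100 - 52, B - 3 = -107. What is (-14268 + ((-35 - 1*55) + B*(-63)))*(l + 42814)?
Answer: -308820972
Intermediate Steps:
B = -104 (B = 3 - 107 = -104)
l = -3252 (l = -3200 - 52 = -3252)
(-14268 + ((-35 - 1*55) + B*(-63)))*(l + 42814) = (-14268 + ((-35 - 1*55) - 104*(-63)))*(-3252 + 42814) = (-14268 + ((-35 - 55) + 6552))*39562 = (-14268 + (-90 + 6552))*39562 = (-14268 + 6462)*39562 = -7806*39562 = -308820972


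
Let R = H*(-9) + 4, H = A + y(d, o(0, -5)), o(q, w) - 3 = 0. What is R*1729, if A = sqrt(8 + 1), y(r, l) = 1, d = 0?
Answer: -55328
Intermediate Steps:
o(q, w) = 3 (o(q, w) = 3 + 0 = 3)
A = 3 (A = sqrt(9) = 3)
H = 4 (H = 3 + 1 = 4)
R = -32 (R = 4*(-9) + 4 = -36 + 4 = -32)
R*1729 = -32*1729 = -55328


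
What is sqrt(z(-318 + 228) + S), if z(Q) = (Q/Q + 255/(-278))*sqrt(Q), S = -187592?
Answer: sqrt(-14497860128 + 19182*I*sqrt(10))/278 ≈ 0.00090608 + 433.12*I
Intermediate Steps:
z(Q) = 23*sqrt(Q)/278 (z(Q) = (1 + 255*(-1/278))*sqrt(Q) = (1 - 255/278)*sqrt(Q) = 23*sqrt(Q)/278)
sqrt(z(-318 + 228) + S) = sqrt(23*sqrt(-318 + 228)/278 - 187592) = sqrt(23*sqrt(-90)/278 - 187592) = sqrt(23*(3*I*sqrt(10))/278 - 187592) = sqrt(69*I*sqrt(10)/278 - 187592) = sqrt(-187592 + 69*I*sqrt(10)/278)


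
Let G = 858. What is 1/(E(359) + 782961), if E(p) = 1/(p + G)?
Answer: 1217/952863538 ≈ 1.2772e-6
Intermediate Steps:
E(p) = 1/(858 + p) (E(p) = 1/(p + 858) = 1/(858 + p))
1/(E(359) + 782961) = 1/(1/(858 + 359) + 782961) = 1/(1/1217 + 782961) = 1/(952863538/1217) = 1217/952863538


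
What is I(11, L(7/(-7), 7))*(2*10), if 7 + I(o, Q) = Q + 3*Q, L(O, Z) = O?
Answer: -220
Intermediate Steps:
I(o, Q) = -7 + 4*Q (I(o, Q) = -7 + (Q + 3*Q) = -7 + 4*Q)
I(11, L(7/(-7), 7))*(2*10) = (-7 + 4*(7/(-7)))*(2*10) = (-7 + 4*(7*(-⅐)))*20 = (-7 + 4*(-1))*20 = (-7 - 4)*20 = -11*20 = -220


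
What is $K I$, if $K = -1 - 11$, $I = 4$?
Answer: $-48$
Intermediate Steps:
$K = -12$
$K I = \left(-12\right) 4 = -48$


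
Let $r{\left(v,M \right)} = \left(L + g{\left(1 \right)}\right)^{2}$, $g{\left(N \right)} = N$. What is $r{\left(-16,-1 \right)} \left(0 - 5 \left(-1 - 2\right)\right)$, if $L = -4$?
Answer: $135$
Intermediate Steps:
$r{\left(v,M \right)} = 9$ ($r{\left(v,M \right)} = \left(-4 + 1\right)^{2} = \left(-3\right)^{2} = 9$)
$r{\left(-16,-1 \right)} \left(0 - 5 \left(-1 - 2\right)\right) = 9 \left(0 - 5 \left(-1 - 2\right)\right) = 9 \left(0 - -15\right) = 9 \left(0 + 15\right) = 9 \cdot 15 = 135$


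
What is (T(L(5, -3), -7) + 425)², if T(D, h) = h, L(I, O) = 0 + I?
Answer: 174724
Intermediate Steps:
L(I, O) = I
(T(L(5, -3), -7) + 425)² = (-7 + 425)² = 418² = 174724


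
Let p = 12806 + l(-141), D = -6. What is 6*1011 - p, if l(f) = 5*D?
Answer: -6710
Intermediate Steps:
l(f) = -30 (l(f) = 5*(-6) = -30)
p = 12776 (p = 12806 - 30 = 12776)
6*1011 - p = 6*1011 - 1*12776 = 6066 - 12776 = -6710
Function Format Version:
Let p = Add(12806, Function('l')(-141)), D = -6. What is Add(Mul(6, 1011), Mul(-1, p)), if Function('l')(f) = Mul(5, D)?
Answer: -6710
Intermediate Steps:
Function('l')(f) = -30 (Function('l')(f) = Mul(5, -6) = -30)
p = 12776 (p = Add(12806, -30) = 12776)
Add(Mul(6, 1011), Mul(-1, p)) = Add(Mul(6, 1011), Mul(-1, 12776)) = Add(6066, -12776) = -6710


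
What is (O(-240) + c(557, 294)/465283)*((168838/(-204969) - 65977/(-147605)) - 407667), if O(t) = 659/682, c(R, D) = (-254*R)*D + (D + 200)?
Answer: 173045700001541728457409974/4800216389648915235 ≈ 3.6050e+7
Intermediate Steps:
c(R, D) = 200 + D - 254*D*R (c(R, D) = -254*D*R + (200 + D) = 200 + D - 254*D*R)
O(t) = 659/682 (O(t) = 659*(1/682) = 659/682)
(O(-240) + c(557, 294)/465283)*((168838/(-204969) - 65977/(-147605)) - 407667) = (659/682 + (200 + 294 - 254*294*557)/465283)*((168838/(-204969) - 65977/(-147605)) - 407667) = (659/682 + (200 + 294 - 41594532)*(1/465283))*((168838*(-1/204969) - 65977*(-1/147605)) - 407667) = (659/682 - 41594038*1/465283)*((-168838/204969 + 65977/147605) - 407667) = (659/682 - 41594038/465283)*(-11398093277/30254449245 - 407667) = -28060512419/317323006*(-12333751958454692/30254449245) = 173045700001541728457409974/4800216389648915235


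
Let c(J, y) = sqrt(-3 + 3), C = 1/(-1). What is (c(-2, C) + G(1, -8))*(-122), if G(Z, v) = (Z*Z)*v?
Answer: 976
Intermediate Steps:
C = -1
c(J, y) = 0 (c(J, y) = sqrt(0) = 0)
G(Z, v) = v*Z**2 (G(Z, v) = Z**2*v = v*Z**2)
(c(-2, C) + G(1, -8))*(-122) = (0 - 8*1**2)*(-122) = (0 - 8*1)*(-122) = (0 - 8)*(-122) = -8*(-122) = 976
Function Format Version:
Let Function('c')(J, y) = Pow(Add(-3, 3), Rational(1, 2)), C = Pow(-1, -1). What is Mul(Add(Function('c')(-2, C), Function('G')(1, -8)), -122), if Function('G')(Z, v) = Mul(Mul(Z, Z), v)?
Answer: 976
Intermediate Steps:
C = -1
Function('c')(J, y) = 0 (Function('c')(J, y) = Pow(0, Rational(1, 2)) = 0)
Function('G')(Z, v) = Mul(v, Pow(Z, 2)) (Function('G')(Z, v) = Mul(Pow(Z, 2), v) = Mul(v, Pow(Z, 2)))
Mul(Add(Function('c')(-2, C), Function('G')(1, -8)), -122) = Mul(Add(0, Mul(-8, Pow(1, 2))), -122) = Mul(Add(0, Mul(-8, 1)), -122) = Mul(Add(0, -8), -122) = Mul(-8, -122) = 976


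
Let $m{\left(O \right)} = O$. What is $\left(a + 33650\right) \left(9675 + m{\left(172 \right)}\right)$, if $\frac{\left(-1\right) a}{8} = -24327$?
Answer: $2247735302$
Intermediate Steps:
$a = 194616$ ($a = \left(-8\right) \left(-24327\right) = 194616$)
$\left(a + 33650\right) \left(9675 + m{\left(172 \right)}\right) = \left(194616 + 33650\right) \left(9675 + 172\right) = 228266 \cdot 9847 = 2247735302$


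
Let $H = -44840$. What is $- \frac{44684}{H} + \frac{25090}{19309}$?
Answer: $\frac{496959739}{216453890} \approx 2.2959$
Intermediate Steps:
$- \frac{44684}{H} + \frac{25090}{19309} = - \frac{44684}{-44840} + \frac{25090}{19309} = \left(-44684\right) \left(- \frac{1}{44840}\right) + 25090 \cdot \frac{1}{19309} = \frac{11171}{11210} + \frac{25090}{19309} = \frac{496959739}{216453890}$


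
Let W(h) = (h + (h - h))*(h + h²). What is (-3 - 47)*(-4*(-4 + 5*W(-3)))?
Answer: -18800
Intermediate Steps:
W(h) = h*(h + h²) (W(h) = (h + 0)*(h + h²) = h*(h + h²))
(-3 - 47)*(-4*(-4 + 5*W(-3))) = (-3 - 47)*(-4*(-4 + 5*((-3)²*(1 - 3)))) = -(-200)*(-4 + 5*(9*(-2))) = -(-200)*(-4 + 5*(-18)) = -(-200)*(-4 - 90) = -(-200)*(-94) = -50*376 = -18800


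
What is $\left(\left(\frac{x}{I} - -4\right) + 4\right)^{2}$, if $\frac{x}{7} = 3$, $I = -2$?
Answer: $\frac{25}{4} \approx 6.25$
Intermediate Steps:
$x = 21$ ($x = 7 \cdot 3 = 21$)
$\left(\left(\frac{x}{I} - -4\right) + 4\right)^{2} = \left(\left(\frac{21}{-2} - -4\right) + 4\right)^{2} = \left(\left(21 \left(- \frac{1}{2}\right) + 4\right) + 4\right)^{2} = \left(\left(- \frac{21}{2} + 4\right) + 4\right)^{2} = \left(- \frac{13}{2} + 4\right)^{2} = \left(- \frac{5}{2}\right)^{2} = \frac{25}{4}$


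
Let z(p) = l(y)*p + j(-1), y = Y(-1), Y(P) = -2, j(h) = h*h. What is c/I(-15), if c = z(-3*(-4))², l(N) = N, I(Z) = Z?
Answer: -529/15 ≈ -35.267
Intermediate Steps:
j(h) = h²
y = -2
z(p) = 1 - 2*p (z(p) = -2*p + (-1)² = -2*p + 1 = 1 - 2*p)
c = 529 (c = (1 - (-6)*(-4))² = (1 - 2*12)² = (1 - 24)² = (-23)² = 529)
c/I(-15) = 529/(-15) = 529*(-1/15) = -529/15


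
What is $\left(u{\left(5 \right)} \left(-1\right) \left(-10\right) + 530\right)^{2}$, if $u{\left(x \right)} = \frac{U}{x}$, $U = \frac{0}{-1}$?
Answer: $280900$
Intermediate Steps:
$U = 0$ ($U = 0 \left(-1\right) = 0$)
$u{\left(x \right)} = 0$ ($u{\left(x \right)} = \frac{0}{x} = 0$)
$\left(u{\left(5 \right)} \left(-1\right) \left(-10\right) + 530\right)^{2} = \left(0 \left(-1\right) \left(-10\right) + 530\right)^{2} = \left(0 \left(-10\right) + 530\right)^{2} = \left(0 + 530\right)^{2} = 530^{2} = 280900$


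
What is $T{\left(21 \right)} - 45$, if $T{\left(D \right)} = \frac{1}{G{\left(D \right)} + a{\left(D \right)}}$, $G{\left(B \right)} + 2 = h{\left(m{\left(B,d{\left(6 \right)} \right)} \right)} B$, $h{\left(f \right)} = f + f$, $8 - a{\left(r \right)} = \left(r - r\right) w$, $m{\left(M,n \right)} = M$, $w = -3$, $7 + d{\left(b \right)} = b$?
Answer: $- \frac{39959}{888} \approx -44.999$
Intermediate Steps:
$d{\left(b \right)} = -7 + b$
$a{\left(r \right)} = 8$ ($a{\left(r \right)} = 8 - \left(r - r\right) \left(-3\right) = 8 - 0 \left(-3\right) = 8 - 0 = 8 + 0 = 8$)
$h{\left(f \right)} = 2 f$
$G{\left(B \right)} = -2 + 2 B^{2}$ ($G{\left(B \right)} = -2 + 2 B B = -2 + 2 B^{2}$)
$T{\left(D \right)} = \frac{1}{6 + 2 D^{2}}$ ($T{\left(D \right)} = \frac{1}{\left(-2 + 2 D^{2}\right) + 8} = \frac{1}{6 + 2 D^{2}}$)
$T{\left(21 \right)} - 45 = \frac{1}{2 \left(3 + 21^{2}\right)} - 45 = \frac{1}{2 \left(3 + 441\right)} - 45 = \frac{1}{2 \cdot 444} - 45 = \frac{1}{2} \cdot \frac{1}{444} - 45 = \frac{1}{888} - 45 = - \frac{39959}{888}$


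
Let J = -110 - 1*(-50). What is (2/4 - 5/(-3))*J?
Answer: -130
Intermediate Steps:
J = -60 (J = -110 + 50 = -60)
(2/4 - 5/(-3))*J = (2/4 - 5/(-3))*(-60) = (2*(1/4) - 5*(-1/3))*(-60) = (1/2 + 5/3)*(-60) = (13/6)*(-60) = -130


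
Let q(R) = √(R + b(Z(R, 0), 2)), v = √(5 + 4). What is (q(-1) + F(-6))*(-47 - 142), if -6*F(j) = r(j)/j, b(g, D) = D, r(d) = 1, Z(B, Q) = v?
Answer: -777/4 ≈ -194.25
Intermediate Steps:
v = 3 (v = √9 = 3)
Z(B, Q) = 3
F(j) = -1/(6*j)
q(R) = √(2 + R) (q(R) = √(R + 2) = √(2 + R))
(q(-1) + F(-6))*(-47 - 142) = (√(2 - 1) - ⅙/(-6))*(-47 - 142) = (√1 - ⅙*(-⅙))*(-189) = (1 + 1/36)*(-189) = (37/36)*(-189) = -777/4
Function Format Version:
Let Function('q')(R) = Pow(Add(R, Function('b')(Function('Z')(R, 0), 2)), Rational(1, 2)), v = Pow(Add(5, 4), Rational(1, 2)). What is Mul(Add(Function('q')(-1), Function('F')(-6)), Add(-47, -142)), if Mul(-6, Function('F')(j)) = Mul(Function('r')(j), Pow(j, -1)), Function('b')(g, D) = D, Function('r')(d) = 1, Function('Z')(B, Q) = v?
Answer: Rational(-777, 4) ≈ -194.25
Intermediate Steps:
v = 3 (v = Pow(9, Rational(1, 2)) = 3)
Function('Z')(B, Q) = 3
Function('F')(j) = Mul(Rational(-1, 6), Pow(j, -1)) (Function('F')(j) = Mul(Rational(-1, 6), Mul(1, Pow(j, -1))) = Mul(Rational(-1, 6), Pow(j, -1)))
Function('q')(R) = Pow(Add(2, R), Rational(1, 2)) (Function('q')(R) = Pow(Add(R, 2), Rational(1, 2)) = Pow(Add(2, R), Rational(1, 2)))
Mul(Add(Function('q')(-1), Function('F')(-6)), Add(-47, -142)) = Mul(Add(Pow(Add(2, -1), Rational(1, 2)), Mul(Rational(-1, 6), Pow(-6, -1))), Add(-47, -142)) = Mul(Add(Pow(1, Rational(1, 2)), Mul(Rational(-1, 6), Rational(-1, 6))), -189) = Mul(Add(1, Rational(1, 36)), -189) = Mul(Rational(37, 36), -189) = Rational(-777, 4)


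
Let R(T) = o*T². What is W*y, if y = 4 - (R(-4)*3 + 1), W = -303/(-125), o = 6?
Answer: -17271/25 ≈ -690.84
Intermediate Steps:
W = 303/125 (W = -303*(-1/125) = 303/125 ≈ 2.4240)
R(T) = 6*T²
y = -285 (y = 4 - ((6*(-4)²)*3 + 1) = 4 - ((6*16)*3 + 1) = 4 - (96*3 + 1) = 4 - (288 + 1) = 4 - 1*289 = 4 - 289 = -285)
W*y = (303/125)*(-285) = -17271/25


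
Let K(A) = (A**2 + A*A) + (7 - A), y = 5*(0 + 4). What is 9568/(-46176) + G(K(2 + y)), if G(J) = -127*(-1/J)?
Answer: -7822/105783 ≈ -0.073944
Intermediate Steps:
y = 20 (y = 5*4 = 20)
K(A) = 7 - A + 2*A**2 (K(A) = (A**2 + A**2) + (7 - A) = 2*A**2 + (7 - A) = 7 - A + 2*A**2)
G(J) = 127/J (G(J) = -127*(-1/J) = -(-127)/J = 127/J)
9568/(-46176) + G(K(2 + y)) = 9568/(-46176) + 127/(7 - (2 + 20) + 2*(2 + 20)**2) = 9568*(-1/46176) + 127/(7 - 1*22 + 2*22**2) = -23/111 + 127/(7 - 22 + 2*484) = -23/111 + 127/(7 - 22 + 968) = -23/111 + 127/953 = -7822/105783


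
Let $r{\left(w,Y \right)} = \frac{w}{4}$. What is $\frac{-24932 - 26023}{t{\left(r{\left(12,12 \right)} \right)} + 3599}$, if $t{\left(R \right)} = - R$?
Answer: $- \frac{50955}{3596} \approx -14.17$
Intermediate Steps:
$r{\left(w,Y \right)} = \frac{w}{4}$ ($r{\left(w,Y \right)} = w \frac{1}{4} = \frac{w}{4}$)
$\frac{-24932 - 26023}{t{\left(r{\left(12,12 \right)} \right)} + 3599} = \frac{-24932 - 26023}{- \frac{12}{4} + 3599} = - \frac{50955}{\left(-1\right) 3 + 3599} = - \frac{50955}{-3 + 3599} = - \frac{50955}{3596}$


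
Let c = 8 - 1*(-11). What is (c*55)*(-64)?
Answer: -66880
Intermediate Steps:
c = 19 (c = 8 + 11 = 19)
(c*55)*(-64) = (19*55)*(-64) = 1045*(-64) = -66880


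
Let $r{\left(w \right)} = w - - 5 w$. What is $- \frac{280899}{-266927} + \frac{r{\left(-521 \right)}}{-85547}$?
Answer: $\frac{24864480555}{22834804069} \approx 1.0889$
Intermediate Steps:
$r{\left(w \right)} = 6 w$ ($r{\left(w \right)} = w + 5 w = 6 w$)
$- \frac{280899}{-266927} + \frac{r{\left(-521 \right)}}{-85547} = - \frac{280899}{-266927} + \frac{6 \left(-521\right)}{-85547} = \left(-280899\right) \left(- \frac{1}{266927}\right) - - \frac{3126}{85547} = \frac{280899}{266927} + \frac{3126}{85547} = \frac{24864480555}{22834804069}$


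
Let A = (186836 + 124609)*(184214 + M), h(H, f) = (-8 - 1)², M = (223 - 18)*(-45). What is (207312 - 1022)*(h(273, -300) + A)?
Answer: 11242691372579940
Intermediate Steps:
M = -9225 (M = 205*(-45) = -9225)
h(H, f) = 81 (h(H, f) = (-9)² = 81)
A = 54499449105 (A = (186836 + 124609)*(184214 - 9225) = 311445*174989 = 54499449105)
(207312 - 1022)*(h(273, -300) + A) = (207312 - 1022)*(81 + 54499449105) = 206290*54499449186 = 11242691372579940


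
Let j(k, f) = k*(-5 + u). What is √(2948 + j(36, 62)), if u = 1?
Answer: 2*√701 ≈ 52.953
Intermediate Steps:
j(k, f) = -4*k (j(k, f) = k*(-5 + 1) = k*(-4) = -4*k)
√(2948 + j(36, 62)) = √(2948 - 4*36) = √(2948 - 144) = √2804 = 2*√701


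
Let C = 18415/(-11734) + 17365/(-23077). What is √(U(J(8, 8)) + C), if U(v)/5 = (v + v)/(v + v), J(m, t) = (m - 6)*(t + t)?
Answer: 5*√7854986653186182/270785518 ≈ 1.6365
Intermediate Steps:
J(m, t) = 2*t*(-6 + m) (J(m, t) = (-6 + m)*(2*t) = 2*t*(-6 + m))
C = -628723865/270785518 (C = 18415*(-1/11734) + 17365*(-1/23077) = -18415/11734 - 17365/23077 = -628723865/270785518 ≈ -2.3219)
U(v) = 5 (U(v) = 5*((v + v)/(v + v)) = 5*((2*v)/((2*v))) = 5*((2*v)*(1/(2*v))) = 5*1 = 5)
√(U(J(8, 8)) + C) = √(5 - 628723865/270785518) = √(725203725/270785518) = 5*√7854986653186182/270785518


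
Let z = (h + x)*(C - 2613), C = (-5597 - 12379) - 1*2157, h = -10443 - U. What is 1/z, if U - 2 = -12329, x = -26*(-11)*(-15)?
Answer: 1/54726876 ≈ 1.8273e-8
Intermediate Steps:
x = -4290 (x = 286*(-15) = -4290)
U = -12327 (U = 2 - 12329 = -12327)
h = 1884 (h = -10443 - 1*(-12327) = -10443 + 12327 = 1884)
C = -20133 (C = -17976 - 2157 = -20133)
z = 54726876 (z = (1884 - 4290)*(-20133 - 2613) = -2406*(-22746) = 54726876)
1/z = 1/54726876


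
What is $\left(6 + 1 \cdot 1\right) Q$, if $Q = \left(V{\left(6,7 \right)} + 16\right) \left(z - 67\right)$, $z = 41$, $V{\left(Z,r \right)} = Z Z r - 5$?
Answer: $-47866$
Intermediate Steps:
$V{\left(Z,r \right)} = -5 + r Z^{2}$ ($V{\left(Z,r \right)} = Z^{2} r - 5 = r Z^{2} - 5 = -5 + r Z^{2}$)
$Q = -6838$ ($Q = \left(\left(-5 + 7 \cdot 6^{2}\right) + 16\right) \left(41 - 67\right) = \left(\left(-5 + 7 \cdot 36\right) + 16\right) \left(-26\right) = \left(\left(-5 + 252\right) + 16\right) \left(-26\right) = \left(247 + 16\right) \left(-26\right) = 263 \left(-26\right) = -6838$)
$\left(6 + 1 \cdot 1\right) Q = \left(6 + 1 \cdot 1\right) \left(-6838\right) = \left(6 + 1\right) \left(-6838\right) = 7 \left(-6838\right) = -47866$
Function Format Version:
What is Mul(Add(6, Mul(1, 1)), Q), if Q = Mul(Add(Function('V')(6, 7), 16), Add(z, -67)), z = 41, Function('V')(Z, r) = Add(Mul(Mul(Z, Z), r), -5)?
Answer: -47866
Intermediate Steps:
Function('V')(Z, r) = Add(-5, Mul(r, Pow(Z, 2))) (Function('V')(Z, r) = Add(Mul(Pow(Z, 2), r), -5) = Add(Mul(r, Pow(Z, 2)), -5) = Add(-5, Mul(r, Pow(Z, 2))))
Q = -6838 (Q = Mul(Add(Add(-5, Mul(7, Pow(6, 2))), 16), Add(41, -67)) = Mul(Add(Add(-5, Mul(7, 36)), 16), -26) = Mul(Add(Add(-5, 252), 16), -26) = Mul(Add(247, 16), -26) = Mul(263, -26) = -6838)
Mul(Add(6, Mul(1, 1)), Q) = Mul(Add(6, Mul(1, 1)), -6838) = Mul(Add(6, 1), -6838) = Mul(7, -6838) = -47866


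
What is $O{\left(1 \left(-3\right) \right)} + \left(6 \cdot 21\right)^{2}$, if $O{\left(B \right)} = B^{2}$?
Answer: $15885$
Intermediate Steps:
$O{\left(1 \left(-3\right) \right)} + \left(6 \cdot 21\right)^{2} = \left(1 \left(-3\right)\right)^{2} + \left(6 \cdot 21\right)^{2} = \left(-3\right)^{2} + 126^{2} = 9 + 15876 = 15885$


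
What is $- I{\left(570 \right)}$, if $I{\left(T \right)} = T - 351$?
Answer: $-219$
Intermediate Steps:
$I{\left(T \right)} = -351 + T$
$- I{\left(570 \right)} = - (-351 + 570) = \left(-1\right) 219 = -219$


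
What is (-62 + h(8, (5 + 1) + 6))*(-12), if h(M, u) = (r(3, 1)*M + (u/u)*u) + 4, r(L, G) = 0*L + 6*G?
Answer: -24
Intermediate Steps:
r(L, G) = 6*G (r(L, G) = 0 + 6*G = 6*G)
h(M, u) = 4 + u + 6*M (h(M, u) = ((6*1)*M + (u/u)*u) + 4 = (6*M + 1*u) + 4 = (6*M + u) + 4 = (u + 6*M) + 4 = 4 + u + 6*M)
(-62 + h(8, (5 + 1) + 6))*(-12) = (-62 + (4 + ((5 + 1) + 6) + 6*8))*(-12) = (-62 + (4 + (6 + 6) + 48))*(-12) = (-62 + (4 + 12 + 48))*(-12) = (-62 + 64)*(-12) = 2*(-12) = -24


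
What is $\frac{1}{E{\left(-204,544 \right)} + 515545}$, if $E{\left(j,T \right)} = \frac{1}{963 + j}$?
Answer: $\frac{759}{391298656} \approx 1.9397 \cdot 10^{-6}$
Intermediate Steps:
$\frac{1}{E{\left(-204,544 \right)} + 515545} = \frac{1}{\frac{1}{963 - 204} + 515545} = \frac{1}{\frac{1}{759} + 515545} = \frac{1}{\frac{391298656}{759}} = \frac{759}{391298656}$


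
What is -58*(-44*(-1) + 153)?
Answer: -11426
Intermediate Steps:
-58*(-44*(-1) + 153) = -58*(44 + 153) = -58*197 = -11426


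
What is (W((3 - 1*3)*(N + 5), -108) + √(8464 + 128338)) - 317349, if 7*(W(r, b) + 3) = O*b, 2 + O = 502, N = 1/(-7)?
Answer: -2275464/7 + √136802 ≈ -3.2470e+5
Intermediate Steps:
N = -⅐ ≈ -0.14286
O = 500 (O = -2 + 502 = 500)
W(r, b) = -3 + 500*b/7 (W(r, b) = -3 + (500*b)/7 = -3 + 500*b/7)
(W((3 - 1*3)*(N + 5), -108) + √(8464 + 128338)) - 317349 = ((-3 + (500/7)*(-108)) + √(8464 + 128338)) - 317349 = ((-3 - 54000/7) + √136802) - 317349 = (-54021/7 + √136802) - 317349 = -2275464/7 + √136802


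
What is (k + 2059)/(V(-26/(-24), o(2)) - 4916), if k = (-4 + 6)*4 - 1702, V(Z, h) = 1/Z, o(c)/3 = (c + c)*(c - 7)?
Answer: -4745/63896 ≈ -0.074261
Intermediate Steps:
o(c) = 6*c*(-7 + c) (o(c) = 3*((c + c)*(c - 7)) = 3*((2*c)*(-7 + c)) = 3*(2*c*(-7 + c)) = 6*c*(-7 + c))
k = -1694 (k = 2*4 - 1702 = 8 - 1702 = -1694)
(k + 2059)/(V(-26/(-24), o(2)) - 4916) = (-1694 + 2059)/(1/(-26/(-24)) - 4916) = 365/(1/(-26*(-1/24)) - 4916) = 365/(1/(13/12) - 4916) = 365/(12/13 - 4916) = 365/(-63896/13) = 365*(-13/63896) = -4745/63896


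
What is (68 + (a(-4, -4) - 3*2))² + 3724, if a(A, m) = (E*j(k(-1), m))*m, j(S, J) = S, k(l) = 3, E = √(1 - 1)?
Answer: 7568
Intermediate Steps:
E = 0 (E = √0 = 0)
a(A, m) = 0 (a(A, m) = (0*3)*m = 0*m = 0)
(68 + (a(-4, -4) - 3*2))² + 3724 = (68 + (0 - 3*2))² + 3724 = (68 + (0 - 6))² + 3724 = (68 - 6)² + 3724 = 62² + 3724 = 3844 + 3724 = 7568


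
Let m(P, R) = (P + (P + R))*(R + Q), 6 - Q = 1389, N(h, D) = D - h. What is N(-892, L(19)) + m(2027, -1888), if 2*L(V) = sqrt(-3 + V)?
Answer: -7084092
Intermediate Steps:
L(V) = sqrt(-3 + V)/2
Q = -1383 (Q = 6 - 1*1389 = 6 - 1389 = -1383)
m(P, R) = (-1383 + R)*(R + 2*P) (m(P, R) = (P + (P + R))*(R - 1383) = (R + 2*P)*(-1383 + R) = (-1383 + R)*(R + 2*P))
N(-892, L(19)) + m(2027, -1888) = (sqrt(-3 + 19)/2 - 1*(-892)) + ((-1888)**2 - 2766*2027 - 1383*(-1888) + 2*2027*(-1888)) = (sqrt(16)/2 + 892) + (3564544 - 5606682 + 2611104 - 7653952) = ((1/2)*4 + 892) - 7084986 = (2 + 892) - 7084986 = 894 - 7084986 = -7084092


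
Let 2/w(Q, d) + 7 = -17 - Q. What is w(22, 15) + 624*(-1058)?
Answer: -15184417/23 ≈ -6.6019e+5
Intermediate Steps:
w(Q, d) = 2/(-24 - Q) (w(Q, d) = 2/(-7 + (-17 - Q)) = 2/(-24 - Q))
w(22, 15) + 624*(-1058) = -2/(24 + 22) + 624*(-1058) = -2/46 - 660192 = -2*1/46 - 660192 = -1/23 - 660192 = -15184417/23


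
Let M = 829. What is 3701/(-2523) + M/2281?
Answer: -6350414/5754963 ≈ -1.1035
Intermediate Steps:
3701/(-2523) + M/2281 = 3701/(-2523) + 829/2281 = 3701*(-1/2523) + 829*(1/2281) = -3701/2523 + 829/2281 = -6350414/5754963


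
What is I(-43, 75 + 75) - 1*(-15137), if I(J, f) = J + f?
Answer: 15244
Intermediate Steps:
I(-43, 75 + 75) - 1*(-15137) = (-43 + (75 + 75)) - 1*(-15137) = (-43 + 150) + 15137 = 107 + 15137 = 15244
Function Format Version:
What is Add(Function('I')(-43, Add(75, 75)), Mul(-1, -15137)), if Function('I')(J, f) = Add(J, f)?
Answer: 15244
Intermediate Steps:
Add(Function('I')(-43, Add(75, 75)), Mul(-1, -15137)) = Add(Add(-43, Add(75, 75)), Mul(-1, -15137)) = Add(Add(-43, 150), 15137) = Add(107, 15137) = 15244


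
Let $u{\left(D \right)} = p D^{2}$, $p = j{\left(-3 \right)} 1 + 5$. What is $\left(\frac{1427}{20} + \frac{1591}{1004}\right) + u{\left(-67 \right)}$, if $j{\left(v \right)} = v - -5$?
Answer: $\frac{39527398}{1255} \approx 31496.0$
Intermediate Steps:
$j{\left(v \right)} = 5 + v$ ($j{\left(v \right)} = v + 5 = 5 + v$)
$p = 7$ ($p = \left(5 - 3\right) 1 + 5 = 2 \cdot 1 + 5 = 2 + 5 = 7$)
$u{\left(D \right)} = 7 D^{2}$
$\left(\frac{1427}{20} + \frac{1591}{1004}\right) + u{\left(-67 \right)} = \left(\frac{1427}{20} + \frac{1591}{1004}\right) + 7 \left(-67\right)^{2} = \left(1427 \cdot \frac{1}{20} + 1591 \cdot \frac{1}{1004}\right) + 7 \cdot 4489 = \left(\frac{1427}{20} + \frac{1591}{1004}\right) + 31423 = \frac{91533}{1255} + 31423 = \frac{39527398}{1255}$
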